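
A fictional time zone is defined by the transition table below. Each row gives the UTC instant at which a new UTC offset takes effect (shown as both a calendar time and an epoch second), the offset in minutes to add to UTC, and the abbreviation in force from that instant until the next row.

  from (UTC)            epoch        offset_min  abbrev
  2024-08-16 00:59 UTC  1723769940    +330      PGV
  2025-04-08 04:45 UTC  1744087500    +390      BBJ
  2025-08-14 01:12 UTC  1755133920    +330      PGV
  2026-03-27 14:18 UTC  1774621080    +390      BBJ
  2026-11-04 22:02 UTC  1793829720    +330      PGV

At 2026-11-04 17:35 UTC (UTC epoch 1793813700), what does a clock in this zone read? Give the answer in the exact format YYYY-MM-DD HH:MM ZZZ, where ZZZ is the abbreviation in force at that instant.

2026-11-05 00:05 BBJ

Query: 2026-11-04 17:35 UTC
Rule 4/5 (BBJ, +06:30): 2026-03-27 14:18 UTC ≤ query < 2026-11-04 22:02 UTC
17·60 + 35 + 390 = 1445 min
1445 = 1·1440 + 5; 5 = 0·60 + 5 → 00:05, 2026-11-04 + 1 day = 2026-11-05
→ 2026-11-05 00:05 BBJ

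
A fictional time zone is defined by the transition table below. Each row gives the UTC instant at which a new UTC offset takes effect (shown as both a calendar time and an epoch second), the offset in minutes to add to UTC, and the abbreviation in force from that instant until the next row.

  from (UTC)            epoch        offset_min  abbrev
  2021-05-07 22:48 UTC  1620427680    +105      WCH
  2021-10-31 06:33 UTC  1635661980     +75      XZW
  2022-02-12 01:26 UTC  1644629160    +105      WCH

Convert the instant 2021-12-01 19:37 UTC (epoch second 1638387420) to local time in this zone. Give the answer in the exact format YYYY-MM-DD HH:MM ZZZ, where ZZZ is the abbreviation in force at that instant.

2021-12-01 20:52 XZW

Query: 2021-12-01 19:37 UTC
Rule 2/3 (XZW, +01:15): 2021-10-31 06:33 UTC ≤ query < 2022-02-12 01:26 UTC
19·60 + 37 + 75 = 1252 min
1252 = 0·1440 + 1252; 1252 = 20·60 + 52 → 20:52, same day
→ 2021-12-01 20:52 XZW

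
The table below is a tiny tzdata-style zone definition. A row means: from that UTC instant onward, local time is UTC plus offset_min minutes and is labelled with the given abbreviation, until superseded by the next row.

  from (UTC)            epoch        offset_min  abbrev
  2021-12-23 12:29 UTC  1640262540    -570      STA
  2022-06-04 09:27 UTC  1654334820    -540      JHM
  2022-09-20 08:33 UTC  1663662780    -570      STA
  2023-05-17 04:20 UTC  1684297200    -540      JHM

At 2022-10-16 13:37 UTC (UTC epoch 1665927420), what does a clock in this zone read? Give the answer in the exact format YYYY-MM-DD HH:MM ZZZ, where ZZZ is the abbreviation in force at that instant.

2022-10-16 04:07 STA

Query: 2022-10-16 13:37 UTC
Rule 3/4 (STA, -09:30): 2022-09-20 08:33 UTC ≤ query < 2023-05-17 04:20 UTC
13·60 + 37 - 570 = 247 min
247 = 0·1440 + 247; 247 = 4·60 + 7 → 04:07, same day
→ 2022-10-16 04:07 STA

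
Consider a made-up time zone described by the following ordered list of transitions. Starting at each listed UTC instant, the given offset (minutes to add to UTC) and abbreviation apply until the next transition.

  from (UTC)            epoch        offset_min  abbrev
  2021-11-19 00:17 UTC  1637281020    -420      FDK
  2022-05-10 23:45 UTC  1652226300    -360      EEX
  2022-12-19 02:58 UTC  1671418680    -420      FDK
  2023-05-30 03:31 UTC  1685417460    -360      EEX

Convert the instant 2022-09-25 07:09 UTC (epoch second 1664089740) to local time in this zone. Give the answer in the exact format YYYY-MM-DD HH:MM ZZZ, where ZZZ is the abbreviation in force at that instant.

Query: 2022-09-25 07:09 UTC
Rule 2/4 (EEX, -06:00): 2022-05-10 23:45 UTC ≤ query < 2022-12-19 02:58 UTC
7·60 + 9 - 360 = 69 min
69 = 0·1440 + 69; 69 = 1·60 + 9 → 01:09, same day
→ 2022-09-25 01:09 EEX

2022-09-25 01:09 EEX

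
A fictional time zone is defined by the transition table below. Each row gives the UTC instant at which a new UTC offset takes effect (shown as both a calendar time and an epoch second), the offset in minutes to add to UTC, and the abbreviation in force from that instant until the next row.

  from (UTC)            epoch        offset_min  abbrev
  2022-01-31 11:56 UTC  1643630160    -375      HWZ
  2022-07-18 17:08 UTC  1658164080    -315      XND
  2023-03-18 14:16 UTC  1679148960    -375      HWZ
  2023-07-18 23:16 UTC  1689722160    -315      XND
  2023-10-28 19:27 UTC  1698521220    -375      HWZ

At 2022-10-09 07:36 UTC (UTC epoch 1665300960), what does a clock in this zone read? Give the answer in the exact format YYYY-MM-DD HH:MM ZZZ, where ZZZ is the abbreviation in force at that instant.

2022-10-09 02:21 XND

Query: 2022-10-09 07:36 UTC
Rule 2/5 (XND, -05:15): 2022-07-18 17:08 UTC ≤ query < 2023-03-18 14:16 UTC
7·60 + 36 - 315 = 141 min
141 = 0·1440 + 141; 141 = 2·60 + 21 → 02:21, same day
→ 2022-10-09 02:21 XND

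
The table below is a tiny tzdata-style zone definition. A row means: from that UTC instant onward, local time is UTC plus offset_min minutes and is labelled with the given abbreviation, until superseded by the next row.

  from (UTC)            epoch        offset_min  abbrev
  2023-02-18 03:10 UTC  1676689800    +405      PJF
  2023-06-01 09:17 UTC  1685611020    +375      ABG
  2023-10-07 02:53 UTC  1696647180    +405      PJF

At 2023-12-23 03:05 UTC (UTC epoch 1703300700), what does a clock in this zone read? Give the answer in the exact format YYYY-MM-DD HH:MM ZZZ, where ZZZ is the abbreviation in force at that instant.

2023-12-23 09:50 PJF

Query: 2023-12-23 03:05 UTC
Rule 3/3 (PJF, +06:45): 2023-10-07 02:53 UTC ≤ query < +∞
3·60 + 5 + 405 = 590 min
590 = 0·1440 + 590; 590 = 9·60 + 50 → 09:50, same day
→ 2023-12-23 09:50 PJF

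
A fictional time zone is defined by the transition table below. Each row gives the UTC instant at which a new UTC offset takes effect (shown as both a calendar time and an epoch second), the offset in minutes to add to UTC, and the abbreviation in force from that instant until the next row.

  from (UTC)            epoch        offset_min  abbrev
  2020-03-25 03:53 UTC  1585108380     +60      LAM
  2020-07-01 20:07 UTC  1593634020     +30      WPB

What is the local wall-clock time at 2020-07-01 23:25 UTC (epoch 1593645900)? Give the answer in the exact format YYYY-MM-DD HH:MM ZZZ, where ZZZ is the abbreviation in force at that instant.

2020-07-01 23:55 WPB

Query: 2020-07-01 23:25 UTC
Rule 2/2 (WPB, +00:30): 2020-07-01 20:07 UTC ≤ query < +∞
23·60 + 25 + 30 = 1435 min
1435 = 0·1440 + 1435; 1435 = 23·60 + 55 → 23:55, same day
→ 2020-07-01 23:55 WPB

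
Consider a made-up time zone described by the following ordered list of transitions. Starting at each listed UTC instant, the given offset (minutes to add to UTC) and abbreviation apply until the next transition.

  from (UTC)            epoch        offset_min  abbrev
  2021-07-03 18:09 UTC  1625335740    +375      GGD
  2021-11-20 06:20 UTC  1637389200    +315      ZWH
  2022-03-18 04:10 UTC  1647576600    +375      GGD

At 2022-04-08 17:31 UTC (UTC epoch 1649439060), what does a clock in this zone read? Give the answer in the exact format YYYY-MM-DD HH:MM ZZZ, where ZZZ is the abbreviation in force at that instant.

2022-04-08 23:46 GGD

Query: 2022-04-08 17:31 UTC
Rule 3/3 (GGD, +06:15): 2022-03-18 04:10 UTC ≤ query < +∞
17·60 + 31 + 375 = 1426 min
1426 = 0·1440 + 1426; 1426 = 23·60 + 46 → 23:46, same day
→ 2022-04-08 23:46 GGD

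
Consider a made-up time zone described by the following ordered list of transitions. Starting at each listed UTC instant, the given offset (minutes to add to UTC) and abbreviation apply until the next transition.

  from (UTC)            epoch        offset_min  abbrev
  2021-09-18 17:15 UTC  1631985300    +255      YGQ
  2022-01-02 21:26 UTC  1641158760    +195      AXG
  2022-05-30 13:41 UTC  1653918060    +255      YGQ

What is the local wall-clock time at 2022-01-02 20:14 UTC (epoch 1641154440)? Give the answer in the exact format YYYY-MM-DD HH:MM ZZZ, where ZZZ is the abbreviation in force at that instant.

2022-01-03 00:29 YGQ

Query: 2022-01-02 20:14 UTC
Rule 1/3 (YGQ, +04:15): 2021-09-18 17:15 UTC ≤ query < 2022-01-02 21:26 UTC
20·60 + 14 + 255 = 1469 min
1469 = 1·1440 + 29; 29 = 0·60 + 29 → 00:29, 2022-01-02 + 1 day = 2022-01-03
→ 2022-01-03 00:29 YGQ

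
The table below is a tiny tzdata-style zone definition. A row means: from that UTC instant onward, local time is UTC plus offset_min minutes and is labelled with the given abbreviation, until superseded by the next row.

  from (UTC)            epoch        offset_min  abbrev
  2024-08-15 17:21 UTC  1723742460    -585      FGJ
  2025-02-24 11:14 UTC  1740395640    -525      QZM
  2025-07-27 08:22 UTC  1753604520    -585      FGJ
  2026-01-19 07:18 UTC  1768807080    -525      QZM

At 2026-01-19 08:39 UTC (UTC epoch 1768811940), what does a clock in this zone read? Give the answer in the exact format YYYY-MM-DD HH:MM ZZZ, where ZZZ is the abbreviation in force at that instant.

2026-01-18 23:54 QZM

Query: 2026-01-19 08:39 UTC
Rule 4/4 (QZM, -08:45): 2026-01-19 07:18 UTC ≤ query < +∞
8·60 + 39 - 525 = -6 min
-6 = -1·1440 + 1434; 1434 = 23·60 + 54 → 23:54, 2026-01-19 - 1 day = 2026-01-18
→ 2026-01-18 23:54 QZM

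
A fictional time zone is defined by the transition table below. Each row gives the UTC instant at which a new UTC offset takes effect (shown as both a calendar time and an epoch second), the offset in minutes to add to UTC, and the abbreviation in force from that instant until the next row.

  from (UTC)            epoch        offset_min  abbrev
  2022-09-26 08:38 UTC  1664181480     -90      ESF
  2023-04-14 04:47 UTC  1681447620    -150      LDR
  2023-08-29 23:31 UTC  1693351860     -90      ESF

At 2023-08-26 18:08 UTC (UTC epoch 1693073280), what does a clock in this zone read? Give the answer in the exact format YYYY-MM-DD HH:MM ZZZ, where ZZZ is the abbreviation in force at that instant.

Query: 2023-08-26 18:08 UTC
Rule 2/3 (LDR, -02:30): 2023-04-14 04:47 UTC ≤ query < 2023-08-29 23:31 UTC
18·60 + 8 - 150 = 938 min
938 = 0·1440 + 938; 938 = 15·60 + 38 → 15:38, same day
→ 2023-08-26 15:38 LDR

2023-08-26 15:38 LDR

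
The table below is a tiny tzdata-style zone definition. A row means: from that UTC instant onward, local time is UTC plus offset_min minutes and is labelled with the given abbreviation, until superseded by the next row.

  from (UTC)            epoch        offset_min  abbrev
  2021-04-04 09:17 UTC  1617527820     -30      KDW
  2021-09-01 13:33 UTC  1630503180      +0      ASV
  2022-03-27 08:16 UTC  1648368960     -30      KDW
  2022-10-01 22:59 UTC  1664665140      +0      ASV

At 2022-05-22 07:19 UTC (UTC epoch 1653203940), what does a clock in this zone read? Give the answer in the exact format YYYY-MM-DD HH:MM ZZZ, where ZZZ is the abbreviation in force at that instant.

2022-05-22 06:49 KDW

Query: 2022-05-22 07:19 UTC
Rule 3/4 (KDW, -00:30): 2022-03-27 08:16 UTC ≤ query < 2022-10-01 22:59 UTC
7·60 + 19 - 30 = 409 min
409 = 0·1440 + 409; 409 = 6·60 + 49 → 06:49, same day
→ 2022-05-22 06:49 KDW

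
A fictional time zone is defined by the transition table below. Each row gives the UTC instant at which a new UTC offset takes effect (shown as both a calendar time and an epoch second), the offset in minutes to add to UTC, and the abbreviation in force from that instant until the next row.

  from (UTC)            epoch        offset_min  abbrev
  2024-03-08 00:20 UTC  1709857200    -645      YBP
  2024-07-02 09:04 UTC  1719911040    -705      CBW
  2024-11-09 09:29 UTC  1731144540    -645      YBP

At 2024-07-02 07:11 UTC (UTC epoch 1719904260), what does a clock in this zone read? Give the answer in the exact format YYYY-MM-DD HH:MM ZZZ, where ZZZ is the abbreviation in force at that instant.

2024-07-01 20:26 YBP

Query: 2024-07-02 07:11 UTC
Rule 1/3 (YBP, -10:45): 2024-03-08 00:20 UTC ≤ query < 2024-07-02 09:04 UTC
7·60 + 11 - 645 = -214 min
-214 = -1·1440 + 1226; 1226 = 20·60 + 26 → 20:26, 2024-07-02 - 1 day = 2024-07-01
→ 2024-07-01 20:26 YBP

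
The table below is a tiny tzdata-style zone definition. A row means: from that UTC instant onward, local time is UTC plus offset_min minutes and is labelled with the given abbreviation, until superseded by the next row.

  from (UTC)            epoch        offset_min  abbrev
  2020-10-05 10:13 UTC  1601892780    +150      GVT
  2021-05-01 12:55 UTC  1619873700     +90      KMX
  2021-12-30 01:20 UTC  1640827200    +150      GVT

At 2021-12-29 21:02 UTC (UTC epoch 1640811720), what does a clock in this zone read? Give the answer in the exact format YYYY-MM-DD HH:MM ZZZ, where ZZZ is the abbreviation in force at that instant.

2021-12-29 22:32 KMX

Query: 2021-12-29 21:02 UTC
Rule 2/3 (KMX, +01:30): 2021-05-01 12:55 UTC ≤ query < 2021-12-30 01:20 UTC
21·60 + 2 + 90 = 1352 min
1352 = 0·1440 + 1352; 1352 = 22·60 + 32 → 22:32, same day
→ 2021-12-29 22:32 KMX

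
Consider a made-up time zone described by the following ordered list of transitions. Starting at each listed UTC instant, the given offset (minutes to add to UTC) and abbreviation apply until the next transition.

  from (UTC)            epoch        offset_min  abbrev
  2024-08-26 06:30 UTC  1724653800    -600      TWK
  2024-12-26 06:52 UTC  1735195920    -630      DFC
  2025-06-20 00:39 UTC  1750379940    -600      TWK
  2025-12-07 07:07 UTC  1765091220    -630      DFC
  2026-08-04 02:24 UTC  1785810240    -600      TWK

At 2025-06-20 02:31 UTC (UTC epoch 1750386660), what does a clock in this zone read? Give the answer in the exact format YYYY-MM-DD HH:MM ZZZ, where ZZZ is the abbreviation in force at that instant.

Query: 2025-06-20 02:31 UTC
Rule 3/5 (TWK, -10:00): 2025-06-20 00:39 UTC ≤ query < 2025-12-07 07:07 UTC
2·60 + 31 - 600 = -449 min
-449 = -1·1440 + 991; 991 = 16·60 + 31 → 16:31, 2025-06-20 - 1 day = 2025-06-19
→ 2025-06-19 16:31 TWK

2025-06-19 16:31 TWK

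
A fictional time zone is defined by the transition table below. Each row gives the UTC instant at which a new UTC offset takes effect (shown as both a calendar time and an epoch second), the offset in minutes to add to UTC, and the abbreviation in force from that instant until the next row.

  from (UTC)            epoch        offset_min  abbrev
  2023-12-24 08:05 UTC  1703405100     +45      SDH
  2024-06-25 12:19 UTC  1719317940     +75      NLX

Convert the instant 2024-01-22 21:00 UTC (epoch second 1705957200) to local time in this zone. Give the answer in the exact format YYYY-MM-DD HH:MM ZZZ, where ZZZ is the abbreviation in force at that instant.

2024-01-22 21:45 SDH

Query: 2024-01-22 21:00 UTC
Rule 1/2 (SDH, +00:45): 2023-12-24 08:05 UTC ≤ query < 2024-06-25 12:19 UTC
21·60 + 0 + 45 = 1305 min
1305 = 0·1440 + 1305; 1305 = 21·60 + 45 → 21:45, same day
→ 2024-01-22 21:45 SDH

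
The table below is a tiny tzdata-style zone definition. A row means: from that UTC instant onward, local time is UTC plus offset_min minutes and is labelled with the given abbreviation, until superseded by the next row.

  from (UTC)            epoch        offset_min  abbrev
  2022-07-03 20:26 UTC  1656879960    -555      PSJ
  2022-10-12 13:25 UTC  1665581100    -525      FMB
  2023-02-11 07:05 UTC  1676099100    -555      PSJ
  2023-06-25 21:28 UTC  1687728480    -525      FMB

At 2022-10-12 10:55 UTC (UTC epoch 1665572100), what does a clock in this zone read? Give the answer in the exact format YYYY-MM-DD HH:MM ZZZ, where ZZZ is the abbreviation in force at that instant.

Query: 2022-10-12 10:55 UTC
Rule 1/4 (PSJ, -09:15): 2022-07-03 20:26 UTC ≤ query < 2022-10-12 13:25 UTC
10·60 + 55 - 555 = 100 min
100 = 0·1440 + 100; 100 = 1·60 + 40 → 01:40, same day
→ 2022-10-12 01:40 PSJ

2022-10-12 01:40 PSJ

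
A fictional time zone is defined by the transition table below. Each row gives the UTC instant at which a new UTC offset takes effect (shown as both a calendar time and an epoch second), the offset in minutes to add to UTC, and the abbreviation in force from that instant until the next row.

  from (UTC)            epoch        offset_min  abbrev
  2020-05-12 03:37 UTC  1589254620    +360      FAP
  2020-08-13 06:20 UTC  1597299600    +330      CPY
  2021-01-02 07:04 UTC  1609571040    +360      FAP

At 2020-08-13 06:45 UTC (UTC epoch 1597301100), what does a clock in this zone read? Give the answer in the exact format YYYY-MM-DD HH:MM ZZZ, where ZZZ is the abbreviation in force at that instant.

2020-08-13 12:15 CPY

Query: 2020-08-13 06:45 UTC
Rule 2/3 (CPY, +05:30): 2020-08-13 06:20 UTC ≤ query < 2021-01-02 07:04 UTC
6·60 + 45 + 330 = 735 min
735 = 0·1440 + 735; 735 = 12·60 + 15 → 12:15, same day
→ 2020-08-13 12:15 CPY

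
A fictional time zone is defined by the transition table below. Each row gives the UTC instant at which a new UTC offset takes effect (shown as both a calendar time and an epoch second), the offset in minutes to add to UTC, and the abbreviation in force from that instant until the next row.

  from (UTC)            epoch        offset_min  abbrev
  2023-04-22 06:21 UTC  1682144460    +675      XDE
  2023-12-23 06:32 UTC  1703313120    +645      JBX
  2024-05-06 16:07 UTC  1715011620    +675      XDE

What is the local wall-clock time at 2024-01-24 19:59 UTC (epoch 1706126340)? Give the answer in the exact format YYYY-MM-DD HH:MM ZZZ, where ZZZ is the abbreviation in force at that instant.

2024-01-25 06:44 JBX

Query: 2024-01-24 19:59 UTC
Rule 2/3 (JBX, +10:45): 2023-12-23 06:32 UTC ≤ query < 2024-05-06 16:07 UTC
19·60 + 59 + 645 = 1844 min
1844 = 1·1440 + 404; 404 = 6·60 + 44 → 06:44, 2024-01-24 + 1 day = 2024-01-25
→ 2024-01-25 06:44 JBX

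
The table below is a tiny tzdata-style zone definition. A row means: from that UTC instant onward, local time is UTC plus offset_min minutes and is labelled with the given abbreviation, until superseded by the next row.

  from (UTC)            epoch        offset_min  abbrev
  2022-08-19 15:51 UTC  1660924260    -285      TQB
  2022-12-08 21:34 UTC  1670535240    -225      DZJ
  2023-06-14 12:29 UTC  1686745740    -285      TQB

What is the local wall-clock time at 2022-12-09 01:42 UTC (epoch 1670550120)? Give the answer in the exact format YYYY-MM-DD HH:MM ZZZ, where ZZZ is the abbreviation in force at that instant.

2022-12-08 21:57 DZJ

Query: 2022-12-09 01:42 UTC
Rule 2/3 (DZJ, -03:45): 2022-12-08 21:34 UTC ≤ query < 2023-06-14 12:29 UTC
1·60 + 42 - 225 = -123 min
-123 = -1·1440 + 1317; 1317 = 21·60 + 57 → 21:57, 2022-12-09 - 1 day = 2022-12-08
→ 2022-12-08 21:57 DZJ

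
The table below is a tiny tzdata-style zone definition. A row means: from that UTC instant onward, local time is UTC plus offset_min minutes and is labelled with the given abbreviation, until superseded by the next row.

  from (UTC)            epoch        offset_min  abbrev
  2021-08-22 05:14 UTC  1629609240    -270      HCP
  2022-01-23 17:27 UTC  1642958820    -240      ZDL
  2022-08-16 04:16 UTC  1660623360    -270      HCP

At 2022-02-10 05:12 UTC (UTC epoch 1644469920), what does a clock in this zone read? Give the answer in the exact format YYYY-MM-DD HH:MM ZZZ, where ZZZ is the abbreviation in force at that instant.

Query: 2022-02-10 05:12 UTC
Rule 2/3 (ZDL, -04:00): 2022-01-23 17:27 UTC ≤ query < 2022-08-16 04:16 UTC
5·60 + 12 - 240 = 72 min
72 = 0·1440 + 72; 72 = 1·60 + 12 → 01:12, same day
→ 2022-02-10 01:12 ZDL

2022-02-10 01:12 ZDL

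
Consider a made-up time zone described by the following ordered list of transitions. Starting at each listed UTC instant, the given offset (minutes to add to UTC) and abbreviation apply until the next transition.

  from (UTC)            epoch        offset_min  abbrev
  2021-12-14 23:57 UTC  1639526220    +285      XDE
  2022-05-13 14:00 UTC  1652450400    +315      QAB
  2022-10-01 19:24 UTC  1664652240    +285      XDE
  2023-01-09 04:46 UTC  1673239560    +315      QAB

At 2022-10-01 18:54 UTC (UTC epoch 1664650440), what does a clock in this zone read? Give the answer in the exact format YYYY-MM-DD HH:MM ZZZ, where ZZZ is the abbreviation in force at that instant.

Query: 2022-10-01 18:54 UTC
Rule 2/4 (QAB, +05:15): 2022-05-13 14:00 UTC ≤ query < 2022-10-01 19:24 UTC
18·60 + 54 + 315 = 1449 min
1449 = 1·1440 + 9; 9 = 0·60 + 9 → 00:09, 2022-10-01 + 1 day = 2022-10-02
→ 2022-10-02 00:09 QAB

2022-10-02 00:09 QAB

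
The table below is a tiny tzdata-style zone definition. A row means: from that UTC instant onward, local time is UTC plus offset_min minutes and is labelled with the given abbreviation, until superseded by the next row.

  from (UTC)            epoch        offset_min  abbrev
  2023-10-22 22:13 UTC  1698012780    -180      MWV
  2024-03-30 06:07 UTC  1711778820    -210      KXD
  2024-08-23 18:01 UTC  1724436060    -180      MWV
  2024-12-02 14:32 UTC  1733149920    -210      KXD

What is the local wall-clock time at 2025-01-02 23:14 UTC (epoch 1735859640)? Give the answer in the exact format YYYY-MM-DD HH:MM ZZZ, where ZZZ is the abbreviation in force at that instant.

2025-01-02 19:44 KXD

Query: 2025-01-02 23:14 UTC
Rule 4/4 (KXD, -03:30): 2024-12-02 14:32 UTC ≤ query < +∞
23·60 + 14 - 210 = 1184 min
1184 = 0·1440 + 1184; 1184 = 19·60 + 44 → 19:44, same day
→ 2025-01-02 19:44 KXD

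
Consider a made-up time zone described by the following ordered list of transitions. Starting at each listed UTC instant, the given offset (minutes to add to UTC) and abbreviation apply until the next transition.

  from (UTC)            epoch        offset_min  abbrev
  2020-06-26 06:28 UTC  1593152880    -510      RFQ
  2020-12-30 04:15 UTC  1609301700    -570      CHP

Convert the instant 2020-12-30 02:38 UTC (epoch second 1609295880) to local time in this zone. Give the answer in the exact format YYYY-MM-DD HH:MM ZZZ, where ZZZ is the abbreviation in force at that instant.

Query: 2020-12-30 02:38 UTC
Rule 1/2 (RFQ, -08:30): 2020-06-26 06:28 UTC ≤ query < 2020-12-30 04:15 UTC
2·60 + 38 - 510 = -352 min
-352 = -1·1440 + 1088; 1088 = 18·60 + 8 → 18:08, 2020-12-30 - 1 day = 2020-12-29
→ 2020-12-29 18:08 RFQ

2020-12-29 18:08 RFQ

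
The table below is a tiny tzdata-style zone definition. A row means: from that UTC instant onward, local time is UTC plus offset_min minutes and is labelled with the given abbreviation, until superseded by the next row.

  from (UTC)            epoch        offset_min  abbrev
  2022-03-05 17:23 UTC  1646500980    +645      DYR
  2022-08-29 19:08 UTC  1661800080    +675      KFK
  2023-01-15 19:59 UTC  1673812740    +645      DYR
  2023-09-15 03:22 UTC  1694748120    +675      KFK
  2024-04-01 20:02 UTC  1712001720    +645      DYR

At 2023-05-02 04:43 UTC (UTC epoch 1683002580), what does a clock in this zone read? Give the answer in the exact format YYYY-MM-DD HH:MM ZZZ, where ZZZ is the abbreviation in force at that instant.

Query: 2023-05-02 04:43 UTC
Rule 3/5 (DYR, +10:45): 2023-01-15 19:59 UTC ≤ query < 2023-09-15 03:22 UTC
4·60 + 43 + 645 = 928 min
928 = 0·1440 + 928; 928 = 15·60 + 28 → 15:28, same day
→ 2023-05-02 15:28 DYR

2023-05-02 15:28 DYR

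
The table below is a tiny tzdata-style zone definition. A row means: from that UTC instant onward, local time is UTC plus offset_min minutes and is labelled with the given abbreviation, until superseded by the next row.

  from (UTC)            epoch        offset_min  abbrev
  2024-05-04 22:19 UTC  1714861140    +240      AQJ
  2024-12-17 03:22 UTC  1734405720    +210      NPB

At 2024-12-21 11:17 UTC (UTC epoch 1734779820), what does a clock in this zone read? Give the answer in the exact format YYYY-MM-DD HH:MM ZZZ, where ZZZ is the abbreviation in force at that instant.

Query: 2024-12-21 11:17 UTC
Rule 2/2 (NPB, +03:30): 2024-12-17 03:22 UTC ≤ query < +∞
11·60 + 17 + 210 = 887 min
887 = 0·1440 + 887; 887 = 14·60 + 47 → 14:47, same day
→ 2024-12-21 14:47 NPB

2024-12-21 14:47 NPB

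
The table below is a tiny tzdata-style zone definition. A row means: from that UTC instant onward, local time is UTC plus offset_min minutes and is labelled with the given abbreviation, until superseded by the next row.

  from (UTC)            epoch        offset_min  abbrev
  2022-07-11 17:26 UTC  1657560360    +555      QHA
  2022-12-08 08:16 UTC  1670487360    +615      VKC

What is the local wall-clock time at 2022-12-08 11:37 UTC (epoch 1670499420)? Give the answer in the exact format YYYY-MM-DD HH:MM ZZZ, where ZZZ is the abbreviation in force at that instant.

Query: 2022-12-08 11:37 UTC
Rule 2/2 (VKC, +10:15): 2022-12-08 08:16 UTC ≤ query < +∞
11·60 + 37 + 615 = 1312 min
1312 = 0·1440 + 1312; 1312 = 21·60 + 52 → 21:52, same day
→ 2022-12-08 21:52 VKC

2022-12-08 21:52 VKC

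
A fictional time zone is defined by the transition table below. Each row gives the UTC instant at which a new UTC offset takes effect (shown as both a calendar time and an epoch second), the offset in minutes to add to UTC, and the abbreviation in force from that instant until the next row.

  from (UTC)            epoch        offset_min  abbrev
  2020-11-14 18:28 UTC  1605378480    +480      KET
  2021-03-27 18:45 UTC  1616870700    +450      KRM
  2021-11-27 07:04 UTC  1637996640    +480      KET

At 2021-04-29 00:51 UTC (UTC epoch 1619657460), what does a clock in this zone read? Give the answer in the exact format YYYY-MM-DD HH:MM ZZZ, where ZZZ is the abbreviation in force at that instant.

2021-04-29 08:21 KRM

Query: 2021-04-29 00:51 UTC
Rule 2/3 (KRM, +07:30): 2021-03-27 18:45 UTC ≤ query < 2021-11-27 07:04 UTC
0·60 + 51 + 450 = 501 min
501 = 0·1440 + 501; 501 = 8·60 + 21 → 08:21, same day
→ 2021-04-29 08:21 KRM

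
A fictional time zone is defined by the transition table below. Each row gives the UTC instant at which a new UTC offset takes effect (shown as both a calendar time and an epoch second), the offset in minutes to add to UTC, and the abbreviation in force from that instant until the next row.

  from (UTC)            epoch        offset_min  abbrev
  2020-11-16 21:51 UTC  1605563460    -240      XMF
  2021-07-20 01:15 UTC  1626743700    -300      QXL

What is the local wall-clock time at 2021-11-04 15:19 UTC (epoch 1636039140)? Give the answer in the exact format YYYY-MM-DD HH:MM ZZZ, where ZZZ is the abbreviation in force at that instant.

Query: 2021-11-04 15:19 UTC
Rule 2/2 (QXL, -05:00): 2021-07-20 01:15 UTC ≤ query < +∞
15·60 + 19 - 300 = 619 min
619 = 0·1440 + 619; 619 = 10·60 + 19 → 10:19, same day
→ 2021-11-04 10:19 QXL

2021-11-04 10:19 QXL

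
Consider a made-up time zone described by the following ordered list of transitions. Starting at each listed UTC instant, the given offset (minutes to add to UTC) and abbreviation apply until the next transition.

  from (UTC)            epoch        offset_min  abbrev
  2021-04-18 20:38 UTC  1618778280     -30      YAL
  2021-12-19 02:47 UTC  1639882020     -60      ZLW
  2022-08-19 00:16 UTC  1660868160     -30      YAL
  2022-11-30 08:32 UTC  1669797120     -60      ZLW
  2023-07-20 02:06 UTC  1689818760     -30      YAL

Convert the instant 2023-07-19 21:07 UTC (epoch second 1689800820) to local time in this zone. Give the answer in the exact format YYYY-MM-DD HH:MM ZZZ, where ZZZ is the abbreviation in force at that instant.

2023-07-19 20:07 ZLW

Query: 2023-07-19 21:07 UTC
Rule 4/5 (ZLW, -01:00): 2022-11-30 08:32 UTC ≤ query < 2023-07-20 02:06 UTC
21·60 + 7 - 60 = 1207 min
1207 = 0·1440 + 1207; 1207 = 20·60 + 7 → 20:07, same day
→ 2023-07-19 20:07 ZLW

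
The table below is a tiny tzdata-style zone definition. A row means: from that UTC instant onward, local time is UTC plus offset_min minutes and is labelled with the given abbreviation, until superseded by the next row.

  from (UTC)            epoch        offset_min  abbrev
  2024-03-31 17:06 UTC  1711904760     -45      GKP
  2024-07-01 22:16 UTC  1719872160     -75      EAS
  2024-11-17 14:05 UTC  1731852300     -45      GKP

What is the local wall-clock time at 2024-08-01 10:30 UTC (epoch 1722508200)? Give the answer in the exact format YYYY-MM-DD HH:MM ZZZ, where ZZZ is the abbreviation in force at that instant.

Query: 2024-08-01 10:30 UTC
Rule 2/3 (EAS, -01:15): 2024-07-01 22:16 UTC ≤ query < 2024-11-17 14:05 UTC
10·60 + 30 - 75 = 555 min
555 = 0·1440 + 555; 555 = 9·60 + 15 → 09:15, same day
→ 2024-08-01 09:15 EAS

2024-08-01 09:15 EAS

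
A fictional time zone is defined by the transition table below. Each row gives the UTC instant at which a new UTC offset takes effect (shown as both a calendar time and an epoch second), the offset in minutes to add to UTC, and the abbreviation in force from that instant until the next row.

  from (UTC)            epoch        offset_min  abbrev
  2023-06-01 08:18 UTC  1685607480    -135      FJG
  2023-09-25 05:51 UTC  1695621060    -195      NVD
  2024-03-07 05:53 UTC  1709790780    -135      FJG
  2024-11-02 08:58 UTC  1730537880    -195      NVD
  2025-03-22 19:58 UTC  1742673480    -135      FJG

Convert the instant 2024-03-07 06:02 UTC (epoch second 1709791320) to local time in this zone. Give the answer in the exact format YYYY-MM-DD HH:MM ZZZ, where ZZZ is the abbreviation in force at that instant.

Query: 2024-03-07 06:02 UTC
Rule 3/5 (FJG, -02:15): 2024-03-07 05:53 UTC ≤ query < 2024-11-02 08:58 UTC
6·60 + 2 - 135 = 227 min
227 = 0·1440 + 227; 227 = 3·60 + 47 → 03:47, same day
→ 2024-03-07 03:47 FJG

2024-03-07 03:47 FJG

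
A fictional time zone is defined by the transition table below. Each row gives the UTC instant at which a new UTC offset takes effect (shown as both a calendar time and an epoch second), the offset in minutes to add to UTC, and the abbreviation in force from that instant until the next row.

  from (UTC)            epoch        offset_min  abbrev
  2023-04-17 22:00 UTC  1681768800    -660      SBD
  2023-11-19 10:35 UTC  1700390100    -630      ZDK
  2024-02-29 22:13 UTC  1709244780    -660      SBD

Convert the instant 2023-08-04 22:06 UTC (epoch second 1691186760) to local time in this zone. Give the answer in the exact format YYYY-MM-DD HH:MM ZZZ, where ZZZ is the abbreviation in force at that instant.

Query: 2023-08-04 22:06 UTC
Rule 1/3 (SBD, -11:00): 2023-04-17 22:00 UTC ≤ query < 2023-11-19 10:35 UTC
22·60 + 6 - 660 = 666 min
666 = 0·1440 + 666; 666 = 11·60 + 6 → 11:06, same day
→ 2023-08-04 11:06 SBD

2023-08-04 11:06 SBD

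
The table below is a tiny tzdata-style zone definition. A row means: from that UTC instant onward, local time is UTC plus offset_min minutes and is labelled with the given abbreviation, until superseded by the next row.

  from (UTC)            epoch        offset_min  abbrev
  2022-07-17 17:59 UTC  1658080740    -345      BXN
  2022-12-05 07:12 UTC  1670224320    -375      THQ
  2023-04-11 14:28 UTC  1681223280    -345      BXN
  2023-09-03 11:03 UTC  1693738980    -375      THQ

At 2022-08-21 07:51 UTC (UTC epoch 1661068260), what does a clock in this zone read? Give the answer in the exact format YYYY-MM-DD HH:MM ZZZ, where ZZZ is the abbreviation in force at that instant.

2022-08-21 02:06 BXN

Query: 2022-08-21 07:51 UTC
Rule 1/4 (BXN, -05:45): 2022-07-17 17:59 UTC ≤ query < 2022-12-05 07:12 UTC
7·60 + 51 - 345 = 126 min
126 = 0·1440 + 126; 126 = 2·60 + 6 → 02:06, same day
→ 2022-08-21 02:06 BXN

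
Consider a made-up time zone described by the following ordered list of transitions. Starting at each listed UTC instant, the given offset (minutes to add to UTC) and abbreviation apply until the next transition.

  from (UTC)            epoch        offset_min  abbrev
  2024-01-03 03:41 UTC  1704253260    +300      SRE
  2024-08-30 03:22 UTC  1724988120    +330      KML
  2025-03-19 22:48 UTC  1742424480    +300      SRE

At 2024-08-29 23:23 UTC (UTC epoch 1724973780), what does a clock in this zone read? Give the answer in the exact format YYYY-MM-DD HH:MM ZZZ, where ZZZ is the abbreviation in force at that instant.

2024-08-30 04:23 SRE

Query: 2024-08-29 23:23 UTC
Rule 1/3 (SRE, +05:00): 2024-01-03 03:41 UTC ≤ query < 2024-08-30 03:22 UTC
23·60 + 23 + 300 = 1703 min
1703 = 1·1440 + 263; 263 = 4·60 + 23 → 04:23, 2024-08-29 + 1 day = 2024-08-30
→ 2024-08-30 04:23 SRE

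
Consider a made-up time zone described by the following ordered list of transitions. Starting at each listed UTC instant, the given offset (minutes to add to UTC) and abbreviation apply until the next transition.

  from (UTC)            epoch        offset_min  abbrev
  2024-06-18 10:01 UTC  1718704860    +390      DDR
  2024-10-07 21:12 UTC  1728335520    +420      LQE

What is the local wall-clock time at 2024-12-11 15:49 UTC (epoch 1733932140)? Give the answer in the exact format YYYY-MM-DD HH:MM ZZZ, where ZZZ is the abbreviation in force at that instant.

Query: 2024-12-11 15:49 UTC
Rule 2/2 (LQE, +07:00): 2024-10-07 21:12 UTC ≤ query < +∞
15·60 + 49 + 420 = 1369 min
1369 = 0·1440 + 1369; 1369 = 22·60 + 49 → 22:49, same day
→ 2024-12-11 22:49 LQE

2024-12-11 22:49 LQE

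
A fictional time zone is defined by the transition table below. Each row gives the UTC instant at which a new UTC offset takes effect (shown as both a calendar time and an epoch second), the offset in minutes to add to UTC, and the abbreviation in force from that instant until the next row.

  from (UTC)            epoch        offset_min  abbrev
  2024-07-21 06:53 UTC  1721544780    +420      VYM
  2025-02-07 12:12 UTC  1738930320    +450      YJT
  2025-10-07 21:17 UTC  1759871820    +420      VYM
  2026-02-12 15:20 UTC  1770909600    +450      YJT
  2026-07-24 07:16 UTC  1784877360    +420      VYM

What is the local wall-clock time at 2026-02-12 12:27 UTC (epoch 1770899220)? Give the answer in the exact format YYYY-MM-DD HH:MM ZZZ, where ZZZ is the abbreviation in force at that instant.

2026-02-12 19:27 VYM

Query: 2026-02-12 12:27 UTC
Rule 3/5 (VYM, +07:00): 2025-10-07 21:17 UTC ≤ query < 2026-02-12 15:20 UTC
12·60 + 27 + 420 = 1167 min
1167 = 0·1440 + 1167; 1167 = 19·60 + 27 → 19:27, same day
→ 2026-02-12 19:27 VYM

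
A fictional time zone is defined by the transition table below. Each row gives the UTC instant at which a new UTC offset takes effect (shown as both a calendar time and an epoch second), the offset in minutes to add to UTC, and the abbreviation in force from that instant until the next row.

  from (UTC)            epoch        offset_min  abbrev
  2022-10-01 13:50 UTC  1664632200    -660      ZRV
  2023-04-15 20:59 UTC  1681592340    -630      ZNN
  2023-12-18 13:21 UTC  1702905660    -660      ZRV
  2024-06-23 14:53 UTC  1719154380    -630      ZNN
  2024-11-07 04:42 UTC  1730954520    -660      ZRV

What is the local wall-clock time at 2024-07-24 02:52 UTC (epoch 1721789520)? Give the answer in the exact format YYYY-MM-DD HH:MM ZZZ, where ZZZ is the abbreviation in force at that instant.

Query: 2024-07-24 02:52 UTC
Rule 4/5 (ZNN, -10:30): 2024-06-23 14:53 UTC ≤ query < 2024-11-07 04:42 UTC
2·60 + 52 - 630 = -458 min
-458 = -1·1440 + 982; 982 = 16·60 + 22 → 16:22, 2024-07-24 - 1 day = 2024-07-23
→ 2024-07-23 16:22 ZNN

2024-07-23 16:22 ZNN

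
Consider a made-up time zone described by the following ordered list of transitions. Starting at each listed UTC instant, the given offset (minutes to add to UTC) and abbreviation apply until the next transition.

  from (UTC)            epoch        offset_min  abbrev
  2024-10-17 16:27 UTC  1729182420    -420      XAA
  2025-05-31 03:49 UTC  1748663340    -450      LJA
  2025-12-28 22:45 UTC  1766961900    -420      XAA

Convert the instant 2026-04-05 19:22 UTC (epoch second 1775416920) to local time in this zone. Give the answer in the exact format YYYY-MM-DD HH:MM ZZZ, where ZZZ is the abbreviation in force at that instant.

2026-04-05 12:22 XAA

Query: 2026-04-05 19:22 UTC
Rule 3/3 (XAA, -07:00): 2025-12-28 22:45 UTC ≤ query < +∞
19·60 + 22 - 420 = 742 min
742 = 0·1440 + 742; 742 = 12·60 + 22 → 12:22, same day
→ 2026-04-05 12:22 XAA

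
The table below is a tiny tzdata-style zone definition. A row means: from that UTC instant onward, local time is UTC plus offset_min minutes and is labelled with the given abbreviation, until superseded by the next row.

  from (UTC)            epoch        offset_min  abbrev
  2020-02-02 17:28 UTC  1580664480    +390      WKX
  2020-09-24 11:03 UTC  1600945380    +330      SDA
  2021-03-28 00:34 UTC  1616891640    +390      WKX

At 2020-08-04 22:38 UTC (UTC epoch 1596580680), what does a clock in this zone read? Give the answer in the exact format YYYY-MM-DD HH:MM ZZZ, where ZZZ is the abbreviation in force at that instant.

Query: 2020-08-04 22:38 UTC
Rule 1/3 (WKX, +06:30): 2020-02-02 17:28 UTC ≤ query < 2020-09-24 11:03 UTC
22·60 + 38 + 390 = 1748 min
1748 = 1·1440 + 308; 308 = 5·60 + 8 → 05:08, 2020-08-04 + 1 day = 2020-08-05
→ 2020-08-05 05:08 WKX

2020-08-05 05:08 WKX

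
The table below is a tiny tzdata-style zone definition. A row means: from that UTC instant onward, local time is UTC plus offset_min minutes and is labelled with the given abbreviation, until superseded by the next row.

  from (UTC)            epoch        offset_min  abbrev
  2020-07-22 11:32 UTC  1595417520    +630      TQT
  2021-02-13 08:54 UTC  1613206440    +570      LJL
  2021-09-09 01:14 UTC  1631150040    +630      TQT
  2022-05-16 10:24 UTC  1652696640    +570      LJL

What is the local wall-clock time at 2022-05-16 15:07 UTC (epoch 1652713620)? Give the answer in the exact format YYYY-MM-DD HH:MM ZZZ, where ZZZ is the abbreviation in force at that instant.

Query: 2022-05-16 15:07 UTC
Rule 4/4 (LJL, +09:30): 2022-05-16 10:24 UTC ≤ query < +∞
15·60 + 7 + 570 = 1477 min
1477 = 1·1440 + 37; 37 = 0·60 + 37 → 00:37, 2022-05-16 + 1 day = 2022-05-17
→ 2022-05-17 00:37 LJL

2022-05-17 00:37 LJL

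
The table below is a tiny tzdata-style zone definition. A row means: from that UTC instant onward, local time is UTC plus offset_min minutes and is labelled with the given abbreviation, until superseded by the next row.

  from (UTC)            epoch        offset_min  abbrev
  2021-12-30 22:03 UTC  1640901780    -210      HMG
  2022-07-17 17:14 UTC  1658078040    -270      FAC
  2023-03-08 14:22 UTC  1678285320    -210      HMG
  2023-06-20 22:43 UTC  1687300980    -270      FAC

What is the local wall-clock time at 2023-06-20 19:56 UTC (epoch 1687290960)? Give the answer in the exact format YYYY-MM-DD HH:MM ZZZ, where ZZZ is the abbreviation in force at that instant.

Query: 2023-06-20 19:56 UTC
Rule 3/4 (HMG, -03:30): 2023-03-08 14:22 UTC ≤ query < 2023-06-20 22:43 UTC
19·60 + 56 - 210 = 986 min
986 = 0·1440 + 986; 986 = 16·60 + 26 → 16:26, same day
→ 2023-06-20 16:26 HMG

2023-06-20 16:26 HMG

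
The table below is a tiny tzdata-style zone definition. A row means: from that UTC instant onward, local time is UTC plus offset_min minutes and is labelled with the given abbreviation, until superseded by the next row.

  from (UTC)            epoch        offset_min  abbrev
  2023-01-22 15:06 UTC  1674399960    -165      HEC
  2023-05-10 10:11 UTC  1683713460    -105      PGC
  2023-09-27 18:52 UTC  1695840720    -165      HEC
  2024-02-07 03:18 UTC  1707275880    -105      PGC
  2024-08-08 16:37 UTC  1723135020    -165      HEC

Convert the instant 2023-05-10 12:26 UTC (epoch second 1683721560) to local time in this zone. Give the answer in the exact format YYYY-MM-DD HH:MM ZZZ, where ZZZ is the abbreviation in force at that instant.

Query: 2023-05-10 12:26 UTC
Rule 2/5 (PGC, -01:45): 2023-05-10 10:11 UTC ≤ query < 2023-09-27 18:52 UTC
12·60 + 26 - 105 = 641 min
641 = 0·1440 + 641; 641 = 10·60 + 41 → 10:41, same day
→ 2023-05-10 10:41 PGC

2023-05-10 10:41 PGC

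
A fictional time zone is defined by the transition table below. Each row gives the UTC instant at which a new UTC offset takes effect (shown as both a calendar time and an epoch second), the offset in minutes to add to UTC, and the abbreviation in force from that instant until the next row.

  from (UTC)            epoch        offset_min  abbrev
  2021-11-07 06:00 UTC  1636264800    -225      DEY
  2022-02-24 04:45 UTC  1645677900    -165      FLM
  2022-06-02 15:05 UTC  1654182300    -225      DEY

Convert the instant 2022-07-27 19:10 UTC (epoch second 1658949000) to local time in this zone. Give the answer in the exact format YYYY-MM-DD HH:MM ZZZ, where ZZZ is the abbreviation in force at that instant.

Query: 2022-07-27 19:10 UTC
Rule 3/3 (DEY, -03:45): 2022-06-02 15:05 UTC ≤ query < +∞
19·60 + 10 - 225 = 925 min
925 = 0·1440 + 925; 925 = 15·60 + 25 → 15:25, same day
→ 2022-07-27 15:25 DEY

2022-07-27 15:25 DEY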